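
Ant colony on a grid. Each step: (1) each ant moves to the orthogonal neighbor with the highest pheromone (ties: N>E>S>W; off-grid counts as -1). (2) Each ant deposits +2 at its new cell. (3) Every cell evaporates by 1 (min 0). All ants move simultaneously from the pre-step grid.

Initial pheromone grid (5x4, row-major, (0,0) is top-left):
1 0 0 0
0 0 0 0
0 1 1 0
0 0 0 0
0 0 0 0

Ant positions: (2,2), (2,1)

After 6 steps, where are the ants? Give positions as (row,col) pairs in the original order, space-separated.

Step 1: ant0:(2,2)->W->(2,1) | ant1:(2,1)->E->(2,2)
  grid max=2 at (2,1)
Step 2: ant0:(2,1)->E->(2,2) | ant1:(2,2)->W->(2,1)
  grid max=3 at (2,1)
Step 3: ant0:(2,2)->W->(2,1) | ant1:(2,1)->E->(2,2)
  grid max=4 at (2,1)
Step 4: ant0:(2,1)->E->(2,2) | ant1:(2,2)->W->(2,1)
  grid max=5 at (2,1)
Step 5: ant0:(2,2)->W->(2,1) | ant1:(2,1)->E->(2,2)
  grid max=6 at (2,1)
Step 6: ant0:(2,1)->E->(2,2) | ant1:(2,2)->W->(2,1)
  grid max=7 at (2,1)

(2,2) (2,1)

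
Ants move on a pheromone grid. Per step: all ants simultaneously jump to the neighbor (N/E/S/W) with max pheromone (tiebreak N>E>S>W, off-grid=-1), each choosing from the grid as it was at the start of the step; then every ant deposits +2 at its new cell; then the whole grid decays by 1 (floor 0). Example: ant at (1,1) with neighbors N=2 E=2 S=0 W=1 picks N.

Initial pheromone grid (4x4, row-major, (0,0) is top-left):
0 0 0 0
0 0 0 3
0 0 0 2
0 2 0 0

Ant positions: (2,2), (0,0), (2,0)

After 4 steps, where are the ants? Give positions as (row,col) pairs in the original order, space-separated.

Step 1: ant0:(2,2)->E->(2,3) | ant1:(0,0)->E->(0,1) | ant2:(2,0)->N->(1,0)
  grid max=3 at (2,3)
Step 2: ant0:(2,3)->N->(1,3) | ant1:(0,1)->E->(0,2) | ant2:(1,0)->N->(0,0)
  grid max=3 at (1,3)
Step 3: ant0:(1,3)->S->(2,3) | ant1:(0,2)->E->(0,3) | ant2:(0,0)->E->(0,1)
  grid max=3 at (2,3)
Step 4: ant0:(2,3)->N->(1,3) | ant1:(0,3)->S->(1,3) | ant2:(0,1)->E->(0,2)
  grid max=5 at (1,3)

(1,3) (1,3) (0,2)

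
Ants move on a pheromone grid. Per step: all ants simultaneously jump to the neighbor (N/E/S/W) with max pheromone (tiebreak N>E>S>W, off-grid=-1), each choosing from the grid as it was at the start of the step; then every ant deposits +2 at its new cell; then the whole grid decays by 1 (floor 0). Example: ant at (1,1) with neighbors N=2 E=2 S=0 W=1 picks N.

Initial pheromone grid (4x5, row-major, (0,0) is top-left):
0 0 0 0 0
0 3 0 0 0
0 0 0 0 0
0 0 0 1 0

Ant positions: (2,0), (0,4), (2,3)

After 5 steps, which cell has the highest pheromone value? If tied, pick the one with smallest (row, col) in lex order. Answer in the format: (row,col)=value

Answer: (1,1)=2

Derivation:
Step 1: ant0:(2,0)->N->(1,0) | ant1:(0,4)->S->(1,4) | ant2:(2,3)->S->(3,3)
  grid max=2 at (1,1)
Step 2: ant0:(1,0)->E->(1,1) | ant1:(1,4)->N->(0,4) | ant2:(3,3)->N->(2,3)
  grid max=3 at (1,1)
Step 3: ant0:(1,1)->N->(0,1) | ant1:(0,4)->S->(1,4) | ant2:(2,3)->S->(3,3)
  grid max=2 at (1,1)
Step 4: ant0:(0,1)->S->(1,1) | ant1:(1,4)->N->(0,4) | ant2:(3,3)->N->(2,3)
  grid max=3 at (1,1)
Step 5: ant0:(1,1)->N->(0,1) | ant1:(0,4)->S->(1,4) | ant2:(2,3)->S->(3,3)
  grid max=2 at (1,1)
Final grid:
  0 1 0 0 0
  0 2 0 0 1
  0 0 0 0 0
  0 0 0 2 0
Max pheromone 2 at (1,1)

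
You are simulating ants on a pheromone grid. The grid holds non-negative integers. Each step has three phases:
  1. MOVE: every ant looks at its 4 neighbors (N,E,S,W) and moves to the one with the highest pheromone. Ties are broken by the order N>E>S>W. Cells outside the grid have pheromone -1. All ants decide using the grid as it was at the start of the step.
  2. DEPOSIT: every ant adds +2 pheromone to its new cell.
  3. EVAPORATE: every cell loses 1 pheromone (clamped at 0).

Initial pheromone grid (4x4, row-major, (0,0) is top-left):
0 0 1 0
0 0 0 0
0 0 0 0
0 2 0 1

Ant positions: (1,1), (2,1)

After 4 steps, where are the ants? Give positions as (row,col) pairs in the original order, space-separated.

Step 1: ant0:(1,1)->N->(0,1) | ant1:(2,1)->S->(3,1)
  grid max=3 at (3,1)
Step 2: ant0:(0,1)->E->(0,2) | ant1:(3,1)->N->(2,1)
  grid max=2 at (3,1)
Step 3: ant0:(0,2)->E->(0,3) | ant1:(2,1)->S->(3,1)
  grid max=3 at (3,1)
Step 4: ant0:(0,3)->S->(1,3) | ant1:(3,1)->N->(2,1)
  grid max=2 at (3,1)

(1,3) (2,1)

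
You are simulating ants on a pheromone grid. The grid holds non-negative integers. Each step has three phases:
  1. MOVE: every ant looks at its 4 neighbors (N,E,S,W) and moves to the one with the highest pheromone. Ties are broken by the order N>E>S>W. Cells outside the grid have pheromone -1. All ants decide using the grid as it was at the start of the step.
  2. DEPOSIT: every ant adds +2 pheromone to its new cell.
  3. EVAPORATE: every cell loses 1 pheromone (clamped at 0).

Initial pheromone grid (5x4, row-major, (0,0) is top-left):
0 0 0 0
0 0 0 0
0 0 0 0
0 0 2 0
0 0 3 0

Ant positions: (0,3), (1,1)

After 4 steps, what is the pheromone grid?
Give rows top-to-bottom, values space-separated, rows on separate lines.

After step 1: ants at (1,3),(0,1)
  0 1 0 0
  0 0 0 1
  0 0 0 0
  0 0 1 0
  0 0 2 0
After step 2: ants at (0,3),(0,2)
  0 0 1 1
  0 0 0 0
  0 0 0 0
  0 0 0 0
  0 0 1 0
After step 3: ants at (0,2),(0,3)
  0 0 2 2
  0 0 0 0
  0 0 0 0
  0 0 0 0
  0 0 0 0
After step 4: ants at (0,3),(0,2)
  0 0 3 3
  0 0 0 0
  0 0 0 0
  0 0 0 0
  0 0 0 0

0 0 3 3
0 0 0 0
0 0 0 0
0 0 0 0
0 0 0 0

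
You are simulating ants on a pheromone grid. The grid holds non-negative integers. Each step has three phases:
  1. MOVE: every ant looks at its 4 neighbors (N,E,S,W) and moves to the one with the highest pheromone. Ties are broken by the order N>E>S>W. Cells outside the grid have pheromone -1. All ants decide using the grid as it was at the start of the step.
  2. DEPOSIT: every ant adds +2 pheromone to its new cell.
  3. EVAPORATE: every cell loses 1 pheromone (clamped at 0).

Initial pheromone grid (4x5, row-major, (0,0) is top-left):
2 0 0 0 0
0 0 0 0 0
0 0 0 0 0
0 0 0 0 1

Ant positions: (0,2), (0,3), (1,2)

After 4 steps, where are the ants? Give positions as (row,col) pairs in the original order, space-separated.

Step 1: ant0:(0,2)->E->(0,3) | ant1:(0,3)->E->(0,4) | ant2:(1,2)->N->(0,2)
  grid max=1 at (0,0)
Step 2: ant0:(0,3)->E->(0,4) | ant1:(0,4)->W->(0,3) | ant2:(0,2)->E->(0,3)
  grid max=4 at (0,3)
Step 3: ant0:(0,4)->W->(0,3) | ant1:(0,3)->E->(0,4) | ant2:(0,3)->E->(0,4)
  grid max=5 at (0,3)
Step 4: ant0:(0,3)->E->(0,4) | ant1:(0,4)->W->(0,3) | ant2:(0,4)->W->(0,3)
  grid max=8 at (0,3)

(0,4) (0,3) (0,3)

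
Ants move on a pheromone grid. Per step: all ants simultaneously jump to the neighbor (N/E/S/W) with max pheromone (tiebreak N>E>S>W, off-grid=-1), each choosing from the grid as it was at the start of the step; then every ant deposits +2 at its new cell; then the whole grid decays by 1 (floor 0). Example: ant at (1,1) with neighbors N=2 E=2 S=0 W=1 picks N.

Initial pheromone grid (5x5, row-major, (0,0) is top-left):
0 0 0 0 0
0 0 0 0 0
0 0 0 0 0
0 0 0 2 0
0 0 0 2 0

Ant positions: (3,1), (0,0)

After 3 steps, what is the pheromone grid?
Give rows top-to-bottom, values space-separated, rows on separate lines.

After step 1: ants at (2,1),(0,1)
  0 1 0 0 0
  0 0 0 0 0
  0 1 0 0 0
  0 0 0 1 0
  0 0 0 1 0
After step 2: ants at (1,1),(0,2)
  0 0 1 0 0
  0 1 0 0 0
  0 0 0 0 0
  0 0 0 0 0
  0 0 0 0 0
After step 3: ants at (0,1),(0,3)
  0 1 0 1 0
  0 0 0 0 0
  0 0 0 0 0
  0 0 0 0 0
  0 0 0 0 0

0 1 0 1 0
0 0 0 0 0
0 0 0 0 0
0 0 0 0 0
0 0 0 0 0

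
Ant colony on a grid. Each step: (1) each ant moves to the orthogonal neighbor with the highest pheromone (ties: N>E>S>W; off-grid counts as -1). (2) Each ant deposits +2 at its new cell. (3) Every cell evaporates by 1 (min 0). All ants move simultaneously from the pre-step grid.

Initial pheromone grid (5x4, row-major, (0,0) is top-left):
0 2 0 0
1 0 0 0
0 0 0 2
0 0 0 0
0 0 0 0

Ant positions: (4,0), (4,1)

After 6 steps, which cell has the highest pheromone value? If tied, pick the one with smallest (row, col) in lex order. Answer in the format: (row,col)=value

Answer: (3,0)=6

Derivation:
Step 1: ant0:(4,0)->N->(3,0) | ant1:(4,1)->N->(3,1)
  grid max=1 at (0,1)
Step 2: ant0:(3,0)->E->(3,1) | ant1:(3,1)->W->(3,0)
  grid max=2 at (3,0)
Step 3: ant0:(3,1)->W->(3,0) | ant1:(3,0)->E->(3,1)
  grid max=3 at (3,0)
Step 4: ant0:(3,0)->E->(3,1) | ant1:(3,1)->W->(3,0)
  grid max=4 at (3,0)
Step 5: ant0:(3,1)->W->(3,0) | ant1:(3,0)->E->(3,1)
  grid max=5 at (3,0)
Step 6: ant0:(3,0)->E->(3,1) | ant1:(3,1)->W->(3,0)
  grid max=6 at (3,0)
Final grid:
  0 0 0 0
  0 0 0 0
  0 0 0 0
  6 6 0 0
  0 0 0 0
Max pheromone 6 at (3,0)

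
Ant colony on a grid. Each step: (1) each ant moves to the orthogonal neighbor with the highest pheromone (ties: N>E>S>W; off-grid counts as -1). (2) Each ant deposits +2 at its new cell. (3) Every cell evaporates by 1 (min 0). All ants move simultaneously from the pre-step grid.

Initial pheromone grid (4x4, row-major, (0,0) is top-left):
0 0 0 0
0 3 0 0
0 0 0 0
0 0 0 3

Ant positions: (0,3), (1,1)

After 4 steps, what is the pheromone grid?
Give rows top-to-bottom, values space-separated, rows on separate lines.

After step 1: ants at (1,3),(0,1)
  0 1 0 0
  0 2 0 1
  0 0 0 0
  0 0 0 2
After step 2: ants at (0,3),(1,1)
  0 0 0 1
  0 3 0 0
  0 0 0 0
  0 0 0 1
After step 3: ants at (1,3),(0,1)
  0 1 0 0
  0 2 0 1
  0 0 0 0
  0 0 0 0
After step 4: ants at (0,3),(1,1)
  0 0 0 1
  0 3 0 0
  0 0 0 0
  0 0 0 0

0 0 0 1
0 3 0 0
0 0 0 0
0 0 0 0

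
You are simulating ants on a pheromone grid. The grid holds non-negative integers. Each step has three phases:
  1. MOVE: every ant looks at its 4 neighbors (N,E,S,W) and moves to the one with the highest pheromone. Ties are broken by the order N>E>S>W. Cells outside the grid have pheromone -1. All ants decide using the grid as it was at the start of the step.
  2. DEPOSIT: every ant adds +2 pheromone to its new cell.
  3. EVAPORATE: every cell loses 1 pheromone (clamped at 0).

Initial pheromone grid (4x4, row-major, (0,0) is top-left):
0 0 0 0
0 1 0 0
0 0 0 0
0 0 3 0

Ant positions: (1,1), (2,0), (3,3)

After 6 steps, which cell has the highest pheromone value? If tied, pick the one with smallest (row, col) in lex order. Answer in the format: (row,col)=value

Step 1: ant0:(1,1)->N->(0,1) | ant1:(2,0)->N->(1,0) | ant2:(3,3)->W->(3,2)
  grid max=4 at (3,2)
Step 2: ant0:(0,1)->E->(0,2) | ant1:(1,0)->N->(0,0) | ant2:(3,2)->N->(2,2)
  grid max=3 at (3,2)
Step 3: ant0:(0,2)->E->(0,3) | ant1:(0,0)->E->(0,1) | ant2:(2,2)->S->(3,2)
  grid max=4 at (3,2)
Step 4: ant0:(0,3)->S->(1,3) | ant1:(0,1)->E->(0,2) | ant2:(3,2)->N->(2,2)
  grid max=3 at (3,2)
Step 5: ant0:(1,3)->N->(0,3) | ant1:(0,2)->E->(0,3) | ant2:(2,2)->S->(3,2)
  grid max=4 at (3,2)
Step 6: ant0:(0,3)->S->(1,3) | ant1:(0,3)->S->(1,3) | ant2:(3,2)->N->(2,2)
  grid max=3 at (1,3)
Final grid:
  0 0 0 2
  0 0 0 3
  0 0 1 0
  0 0 3 0
Max pheromone 3 at (1,3)

Answer: (1,3)=3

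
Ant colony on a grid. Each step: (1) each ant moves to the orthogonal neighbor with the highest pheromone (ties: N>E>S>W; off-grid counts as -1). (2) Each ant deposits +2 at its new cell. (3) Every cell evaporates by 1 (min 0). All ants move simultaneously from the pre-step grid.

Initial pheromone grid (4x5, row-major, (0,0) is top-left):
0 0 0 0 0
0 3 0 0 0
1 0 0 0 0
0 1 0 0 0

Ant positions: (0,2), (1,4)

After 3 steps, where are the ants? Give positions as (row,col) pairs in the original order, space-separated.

Step 1: ant0:(0,2)->E->(0,3) | ant1:(1,4)->N->(0,4)
  grid max=2 at (1,1)
Step 2: ant0:(0,3)->E->(0,4) | ant1:(0,4)->W->(0,3)
  grid max=2 at (0,3)
Step 3: ant0:(0,4)->W->(0,3) | ant1:(0,3)->E->(0,4)
  grid max=3 at (0,3)

(0,3) (0,4)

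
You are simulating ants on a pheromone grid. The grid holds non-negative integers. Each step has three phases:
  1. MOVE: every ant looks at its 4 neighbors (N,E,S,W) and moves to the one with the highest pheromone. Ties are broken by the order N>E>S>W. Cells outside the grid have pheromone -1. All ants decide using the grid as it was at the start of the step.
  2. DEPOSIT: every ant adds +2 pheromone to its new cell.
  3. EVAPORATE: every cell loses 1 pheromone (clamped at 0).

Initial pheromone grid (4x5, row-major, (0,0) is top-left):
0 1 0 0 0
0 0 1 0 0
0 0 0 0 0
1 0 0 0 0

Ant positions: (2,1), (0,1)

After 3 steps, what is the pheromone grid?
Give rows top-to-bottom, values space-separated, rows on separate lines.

After step 1: ants at (1,1),(0,2)
  0 0 1 0 0
  0 1 0 0 0
  0 0 0 0 0
  0 0 0 0 0
After step 2: ants at (0,1),(0,3)
  0 1 0 1 0
  0 0 0 0 0
  0 0 0 0 0
  0 0 0 0 0
After step 3: ants at (0,2),(0,4)
  0 0 1 0 1
  0 0 0 0 0
  0 0 0 0 0
  0 0 0 0 0

0 0 1 0 1
0 0 0 0 0
0 0 0 0 0
0 0 0 0 0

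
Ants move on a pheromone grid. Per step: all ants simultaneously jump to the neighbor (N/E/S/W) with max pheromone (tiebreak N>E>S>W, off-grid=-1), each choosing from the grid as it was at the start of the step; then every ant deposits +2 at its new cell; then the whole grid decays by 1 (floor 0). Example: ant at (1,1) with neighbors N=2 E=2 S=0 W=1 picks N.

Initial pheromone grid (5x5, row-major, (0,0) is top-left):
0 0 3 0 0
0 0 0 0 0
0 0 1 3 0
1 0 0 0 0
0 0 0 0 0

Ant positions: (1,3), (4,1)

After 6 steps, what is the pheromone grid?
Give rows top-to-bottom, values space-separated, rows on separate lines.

After step 1: ants at (2,3),(3,1)
  0 0 2 0 0
  0 0 0 0 0
  0 0 0 4 0
  0 1 0 0 0
  0 0 0 0 0
After step 2: ants at (1,3),(2,1)
  0 0 1 0 0
  0 0 0 1 0
  0 1 0 3 0
  0 0 0 0 0
  0 0 0 0 0
After step 3: ants at (2,3),(1,1)
  0 0 0 0 0
  0 1 0 0 0
  0 0 0 4 0
  0 0 0 0 0
  0 0 0 0 0
After step 4: ants at (1,3),(0,1)
  0 1 0 0 0
  0 0 0 1 0
  0 0 0 3 0
  0 0 0 0 0
  0 0 0 0 0
After step 5: ants at (2,3),(0,2)
  0 0 1 0 0
  0 0 0 0 0
  0 0 0 4 0
  0 0 0 0 0
  0 0 0 0 0
After step 6: ants at (1,3),(0,3)
  0 0 0 1 0
  0 0 0 1 0
  0 0 0 3 0
  0 0 0 0 0
  0 0 0 0 0

0 0 0 1 0
0 0 0 1 0
0 0 0 3 0
0 0 0 0 0
0 0 0 0 0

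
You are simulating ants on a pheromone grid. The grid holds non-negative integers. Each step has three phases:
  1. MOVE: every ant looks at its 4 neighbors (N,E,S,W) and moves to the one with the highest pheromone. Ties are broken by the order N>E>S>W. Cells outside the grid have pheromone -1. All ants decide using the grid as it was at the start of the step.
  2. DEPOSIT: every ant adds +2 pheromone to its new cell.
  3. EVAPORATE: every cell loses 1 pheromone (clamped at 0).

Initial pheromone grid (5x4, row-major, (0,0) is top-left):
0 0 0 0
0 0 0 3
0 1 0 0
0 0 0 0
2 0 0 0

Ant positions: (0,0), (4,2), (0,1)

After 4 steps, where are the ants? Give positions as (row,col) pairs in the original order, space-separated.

Step 1: ant0:(0,0)->E->(0,1) | ant1:(4,2)->N->(3,2) | ant2:(0,1)->E->(0,2)
  grid max=2 at (1,3)
Step 2: ant0:(0,1)->E->(0,2) | ant1:(3,2)->N->(2,2) | ant2:(0,2)->W->(0,1)
  grid max=2 at (0,1)
Step 3: ant0:(0,2)->W->(0,1) | ant1:(2,2)->N->(1,2) | ant2:(0,1)->E->(0,2)
  grid max=3 at (0,1)
Step 4: ant0:(0,1)->E->(0,2) | ant1:(1,2)->N->(0,2) | ant2:(0,2)->W->(0,1)
  grid max=6 at (0,2)

(0,2) (0,2) (0,1)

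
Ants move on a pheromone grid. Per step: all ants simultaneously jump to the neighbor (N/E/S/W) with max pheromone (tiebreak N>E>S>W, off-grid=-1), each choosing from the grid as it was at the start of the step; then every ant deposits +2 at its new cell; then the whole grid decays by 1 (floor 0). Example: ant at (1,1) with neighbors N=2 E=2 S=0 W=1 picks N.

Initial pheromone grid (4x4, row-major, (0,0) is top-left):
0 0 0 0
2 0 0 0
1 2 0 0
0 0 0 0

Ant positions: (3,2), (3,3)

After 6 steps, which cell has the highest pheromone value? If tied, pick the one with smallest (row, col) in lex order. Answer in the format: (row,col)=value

Step 1: ant0:(3,2)->N->(2,2) | ant1:(3,3)->N->(2,3)
  grid max=1 at (1,0)
Step 2: ant0:(2,2)->E->(2,3) | ant1:(2,3)->W->(2,2)
  grid max=2 at (2,2)
Step 3: ant0:(2,3)->W->(2,2) | ant1:(2,2)->E->(2,3)
  grid max=3 at (2,2)
Step 4: ant0:(2,2)->E->(2,3) | ant1:(2,3)->W->(2,2)
  grid max=4 at (2,2)
Step 5: ant0:(2,3)->W->(2,2) | ant1:(2,2)->E->(2,3)
  grid max=5 at (2,2)
Step 6: ant0:(2,2)->E->(2,3) | ant1:(2,3)->W->(2,2)
  grid max=6 at (2,2)
Final grid:
  0 0 0 0
  0 0 0 0
  0 0 6 6
  0 0 0 0
Max pheromone 6 at (2,2)

Answer: (2,2)=6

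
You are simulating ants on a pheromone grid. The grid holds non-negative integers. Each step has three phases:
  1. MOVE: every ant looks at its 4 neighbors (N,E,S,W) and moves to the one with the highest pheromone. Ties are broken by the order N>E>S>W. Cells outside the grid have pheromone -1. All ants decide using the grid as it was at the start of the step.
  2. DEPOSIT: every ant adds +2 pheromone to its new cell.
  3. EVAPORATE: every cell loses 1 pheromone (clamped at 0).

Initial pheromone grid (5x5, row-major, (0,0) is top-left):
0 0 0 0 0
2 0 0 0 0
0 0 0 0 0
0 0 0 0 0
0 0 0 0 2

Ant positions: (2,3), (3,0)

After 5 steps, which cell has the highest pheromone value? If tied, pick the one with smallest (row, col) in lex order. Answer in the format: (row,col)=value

Answer: (0,0)=1

Derivation:
Step 1: ant0:(2,3)->N->(1,3) | ant1:(3,0)->N->(2,0)
  grid max=1 at (1,0)
Step 2: ant0:(1,3)->N->(0,3) | ant1:(2,0)->N->(1,0)
  grid max=2 at (1,0)
Step 3: ant0:(0,3)->E->(0,4) | ant1:(1,0)->N->(0,0)
  grid max=1 at (0,0)
Step 4: ant0:(0,4)->S->(1,4) | ant1:(0,0)->S->(1,0)
  grid max=2 at (1,0)
Step 5: ant0:(1,4)->N->(0,4) | ant1:(1,0)->N->(0,0)
  grid max=1 at (0,0)
Final grid:
  1 0 0 0 1
  1 0 0 0 0
  0 0 0 0 0
  0 0 0 0 0
  0 0 0 0 0
Max pheromone 1 at (0,0)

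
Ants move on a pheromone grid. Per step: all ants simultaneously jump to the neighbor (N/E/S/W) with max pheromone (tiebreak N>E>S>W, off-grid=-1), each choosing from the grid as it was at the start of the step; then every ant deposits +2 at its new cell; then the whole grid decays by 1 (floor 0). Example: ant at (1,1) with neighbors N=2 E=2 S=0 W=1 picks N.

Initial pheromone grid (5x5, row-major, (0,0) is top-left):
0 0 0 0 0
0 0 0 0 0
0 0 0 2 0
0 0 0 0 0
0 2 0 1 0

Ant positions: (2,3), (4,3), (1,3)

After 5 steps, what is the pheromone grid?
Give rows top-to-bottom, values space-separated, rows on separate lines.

After step 1: ants at (1,3),(3,3),(2,3)
  0 0 0 0 0
  0 0 0 1 0
  0 0 0 3 0
  0 0 0 1 0
  0 1 0 0 0
After step 2: ants at (2,3),(2,3),(1,3)
  0 0 0 0 0
  0 0 0 2 0
  0 0 0 6 0
  0 0 0 0 0
  0 0 0 0 0
After step 3: ants at (1,3),(1,3),(2,3)
  0 0 0 0 0
  0 0 0 5 0
  0 0 0 7 0
  0 0 0 0 0
  0 0 0 0 0
After step 4: ants at (2,3),(2,3),(1,3)
  0 0 0 0 0
  0 0 0 6 0
  0 0 0 10 0
  0 0 0 0 0
  0 0 0 0 0
After step 5: ants at (1,3),(1,3),(2,3)
  0 0 0 0 0
  0 0 0 9 0
  0 0 0 11 0
  0 0 0 0 0
  0 0 0 0 0

0 0 0 0 0
0 0 0 9 0
0 0 0 11 0
0 0 0 0 0
0 0 0 0 0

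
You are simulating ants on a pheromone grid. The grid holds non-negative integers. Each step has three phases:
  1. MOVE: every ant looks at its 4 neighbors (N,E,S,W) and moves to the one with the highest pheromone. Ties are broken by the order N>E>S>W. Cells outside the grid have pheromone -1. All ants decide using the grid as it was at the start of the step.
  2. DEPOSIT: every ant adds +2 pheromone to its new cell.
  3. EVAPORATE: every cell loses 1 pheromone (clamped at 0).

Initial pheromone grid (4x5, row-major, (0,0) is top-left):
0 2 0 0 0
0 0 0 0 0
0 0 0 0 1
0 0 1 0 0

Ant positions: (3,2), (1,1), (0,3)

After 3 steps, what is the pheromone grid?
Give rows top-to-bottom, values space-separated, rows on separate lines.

After step 1: ants at (2,2),(0,1),(0,4)
  0 3 0 0 1
  0 0 0 0 0
  0 0 1 0 0
  0 0 0 0 0
After step 2: ants at (1,2),(0,2),(1,4)
  0 2 1 0 0
  0 0 1 0 1
  0 0 0 0 0
  0 0 0 0 0
After step 3: ants at (0,2),(0,1),(0,4)
  0 3 2 0 1
  0 0 0 0 0
  0 0 0 0 0
  0 0 0 0 0

0 3 2 0 1
0 0 0 0 0
0 0 0 0 0
0 0 0 0 0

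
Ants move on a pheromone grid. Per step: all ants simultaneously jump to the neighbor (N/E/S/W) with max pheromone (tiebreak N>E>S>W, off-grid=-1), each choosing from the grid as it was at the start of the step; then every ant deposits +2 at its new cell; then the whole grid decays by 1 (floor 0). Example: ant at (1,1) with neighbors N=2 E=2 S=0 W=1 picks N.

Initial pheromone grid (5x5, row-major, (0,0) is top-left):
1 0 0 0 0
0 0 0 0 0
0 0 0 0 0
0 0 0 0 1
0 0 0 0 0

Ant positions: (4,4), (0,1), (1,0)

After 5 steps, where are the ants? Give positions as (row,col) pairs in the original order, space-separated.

Step 1: ant0:(4,4)->N->(3,4) | ant1:(0,1)->W->(0,0) | ant2:(1,0)->N->(0,0)
  grid max=4 at (0,0)
Step 2: ant0:(3,4)->N->(2,4) | ant1:(0,0)->E->(0,1) | ant2:(0,0)->E->(0,1)
  grid max=3 at (0,0)
Step 3: ant0:(2,4)->S->(3,4) | ant1:(0,1)->W->(0,0) | ant2:(0,1)->W->(0,0)
  grid max=6 at (0,0)
Step 4: ant0:(3,4)->N->(2,4) | ant1:(0,0)->E->(0,1) | ant2:(0,0)->E->(0,1)
  grid max=5 at (0,0)
Step 5: ant0:(2,4)->S->(3,4) | ant1:(0,1)->W->(0,0) | ant2:(0,1)->W->(0,0)
  grid max=8 at (0,0)

(3,4) (0,0) (0,0)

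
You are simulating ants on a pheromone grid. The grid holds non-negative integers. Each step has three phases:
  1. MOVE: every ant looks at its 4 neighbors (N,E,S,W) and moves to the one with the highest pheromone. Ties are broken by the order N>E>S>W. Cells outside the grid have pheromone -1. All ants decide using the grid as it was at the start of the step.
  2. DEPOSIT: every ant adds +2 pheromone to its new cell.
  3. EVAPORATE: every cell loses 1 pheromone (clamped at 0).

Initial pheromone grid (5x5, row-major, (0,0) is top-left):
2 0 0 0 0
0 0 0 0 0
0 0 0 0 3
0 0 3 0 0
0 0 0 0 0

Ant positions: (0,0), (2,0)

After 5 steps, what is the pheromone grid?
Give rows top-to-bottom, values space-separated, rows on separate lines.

After step 1: ants at (0,1),(1,0)
  1 1 0 0 0
  1 0 0 0 0
  0 0 0 0 2
  0 0 2 0 0
  0 0 0 0 0
After step 2: ants at (0,0),(0,0)
  4 0 0 0 0
  0 0 0 0 0
  0 0 0 0 1
  0 0 1 0 0
  0 0 0 0 0
After step 3: ants at (0,1),(0,1)
  3 3 0 0 0
  0 0 0 0 0
  0 0 0 0 0
  0 0 0 0 0
  0 0 0 0 0
After step 4: ants at (0,0),(0,0)
  6 2 0 0 0
  0 0 0 0 0
  0 0 0 0 0
  0 0 0 0 0
  0 0 0 0 0
After step 5: ants at (0,1),(0,1)
  5 5 0 0 0
  0 0 0 0 0
  0 0 0 0 0
  0 0 0 0 0
  0 0 0 0 0

5 5 0 0 0
0 0 0 0 0
0 0 0 0 0
0 0 0 0 0
0 0 0 0 0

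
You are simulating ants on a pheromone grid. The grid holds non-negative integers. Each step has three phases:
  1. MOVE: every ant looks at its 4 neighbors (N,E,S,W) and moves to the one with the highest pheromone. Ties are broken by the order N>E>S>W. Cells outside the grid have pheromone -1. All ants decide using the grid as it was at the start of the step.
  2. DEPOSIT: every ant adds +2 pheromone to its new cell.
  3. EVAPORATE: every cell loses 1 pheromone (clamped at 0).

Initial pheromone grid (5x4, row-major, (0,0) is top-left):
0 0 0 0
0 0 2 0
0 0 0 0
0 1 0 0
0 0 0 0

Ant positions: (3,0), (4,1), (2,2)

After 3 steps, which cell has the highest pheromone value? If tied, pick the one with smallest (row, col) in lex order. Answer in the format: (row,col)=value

Answer: (3,1)=6

Derivation:
Step 1: ant0:(3,0)->E->(3,1) | ant1:(4,1)->N->(3,1) | ant2:(2,2)->N->(1,2)
  grid max=4 at (3,1)
Step 2: ant0:(3,1)->N->(2,1) | ant1:(3,1)->N->(2,1) | ant2:(1,2)->N->(0,2)
  grid max=3 at (2,1)
Step 3: ant0:(2,1)->S->(3,1) | ant1:(2,1)->S->(3,1) | ant2:(0,2)->S->(1,2)
  grid max=6 at (3,1)
Final grid:
  0 0 0 0
  0 0 3 0
  0 2 0 0
  0 6 0 0
  0 0 0 0
Max pheromone 6 at (3,1)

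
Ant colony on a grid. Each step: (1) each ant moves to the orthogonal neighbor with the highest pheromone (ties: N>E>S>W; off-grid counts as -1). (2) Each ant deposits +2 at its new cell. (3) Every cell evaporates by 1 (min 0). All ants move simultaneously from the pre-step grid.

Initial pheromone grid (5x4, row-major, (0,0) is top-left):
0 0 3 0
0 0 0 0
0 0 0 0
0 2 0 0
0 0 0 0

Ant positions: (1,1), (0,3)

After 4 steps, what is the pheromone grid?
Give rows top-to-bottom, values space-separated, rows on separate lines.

After step 1: ants at (0,1),(0,2)
  0 1 4 0
  0 0 0 0
  0 0 0 0
  0 1 0 0
  0 0 0 0
After step 2: ants at (0,2),(0,1)
  0 2 5 0
  0 0 0 0
  0 0 0 0
  0 0 0 0
  0 0 0 0
After step 3: ants at (0,1),(0,2)
  0 3 6 0
  0 0 0 0
  0 0 0 0
  0 0 0 0
  0 0 0 0
After step 4: ants at (0,2),(0,1)
  0 4 7 0
  0 0 0 0
  0 0 0 0
  0 0 0 0
  0 0 0 0

0 4 7 0
0 0 0 0
0 0 0 0
0 0 0 0
0 0 0 0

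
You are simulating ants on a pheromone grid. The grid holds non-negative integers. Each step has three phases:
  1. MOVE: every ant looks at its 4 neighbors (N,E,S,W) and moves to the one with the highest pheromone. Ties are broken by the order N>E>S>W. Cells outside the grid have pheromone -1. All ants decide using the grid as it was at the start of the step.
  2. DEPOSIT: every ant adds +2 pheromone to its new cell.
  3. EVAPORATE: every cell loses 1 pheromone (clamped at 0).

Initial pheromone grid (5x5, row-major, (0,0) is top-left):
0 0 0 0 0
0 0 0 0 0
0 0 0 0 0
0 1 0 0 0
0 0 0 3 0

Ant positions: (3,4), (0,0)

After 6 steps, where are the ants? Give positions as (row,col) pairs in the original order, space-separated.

Step 1: ant0:(3,4)->N->(2,4) | ant1:(0,0)->E->(0,1)
  grid max=2 at (4,3)
Step 2: ant0:(2,4)->N->(1,4) | ant1:(0,1)->E->(0,2)
  grid max=1 at (0,2)
Step 3: ant0:(1,4)->N->(0,4) | ant1:(0,2)->E->(0,3)
  grid max=1 at (0,3)
Step 4: ant0:(0,4)->W->(0,3) | ant1:(0,3)->E->(0,4)
  grid max=2 at (0,3)
Step 5: ant0:(0,3)->E->(0,4) | ant1:(0,4)->W->(0,3)
  grid max=3 at (0,3)
Step 6: ant0:(0,4)->W->(0,3) | ant1:(0,3)->E->(0,4)
  grid max=4 at (0,3)

(0,3) (0,4)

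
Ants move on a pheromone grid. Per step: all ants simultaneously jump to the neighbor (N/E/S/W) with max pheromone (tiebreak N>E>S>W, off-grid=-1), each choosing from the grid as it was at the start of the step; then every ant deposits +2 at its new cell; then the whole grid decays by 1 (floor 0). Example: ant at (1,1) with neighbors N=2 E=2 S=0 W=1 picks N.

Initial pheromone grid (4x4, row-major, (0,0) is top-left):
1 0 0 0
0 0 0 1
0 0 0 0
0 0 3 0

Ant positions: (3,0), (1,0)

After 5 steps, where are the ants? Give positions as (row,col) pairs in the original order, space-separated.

Step 1: ant0:(3,0)->N->(2,0) | ant1:(1,0)->N->(0,0)
  grid max=2 at (0,0)
Step 2: ant0:(2,0)->N->(1,0) | ant1:(0,0)->E->(0,1)
  grid max=1 at (0,0)
Step 3: ant0:(1,0)->N->(0,0) | ant1:(0,1)->W->(0,0)
  grid max=4 at (0,0)
Step 4: ant0:(0,0)->E->(0,1) | ant1:(0,0)->E->(0,1)
  grid max=3 at (0,0)
Step 5: ant0:(0,1)->W->(0,0) | ant1:(0,1)->W->(0,0)
  grid max=6 at (0,0)

(0,0) (0,0)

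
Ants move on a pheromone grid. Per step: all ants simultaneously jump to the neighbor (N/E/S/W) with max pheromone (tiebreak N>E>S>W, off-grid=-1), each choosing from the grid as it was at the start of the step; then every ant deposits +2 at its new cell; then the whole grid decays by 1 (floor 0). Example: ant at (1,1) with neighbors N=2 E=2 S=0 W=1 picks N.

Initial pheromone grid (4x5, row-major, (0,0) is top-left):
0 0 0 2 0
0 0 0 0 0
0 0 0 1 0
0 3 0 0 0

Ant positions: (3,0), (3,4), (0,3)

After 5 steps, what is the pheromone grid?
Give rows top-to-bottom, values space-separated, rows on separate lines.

After step 1: ants at (3,1),(2,4),(0,4)
  0 0 0 1 1
  0 0 0 0 0
  0 0 0 0 1
  0 4 0 0 0
After step 2: ants at (2,1),(1,4),(0,3)
  0 0 0 2 0
  0 0 0 0 1
  0 1 0 0 0
  0 3 0 0 0
After step 3: ants at (3,1),(0,4),(0,4)
  0 0 0 1 3
  0 0 0 0 0
  0 0 0 0 0
  0 4 0 0 0
After step 4: ants at (2,1),(0,3),(0,3)
  0 0 0 4 2
  0 0 0 0 0
  0 1 0 0 0
  0 3 0 0 0
After step 5: ants at (3,1),(0,4),(0,4)
  0 0 0 3 5
  0 0 0 0 0
  0 0 0 0 0
  0 4 0 0 0

0 0 0 3 5
0 0 0 0 0
0 0 0 0 0
0 4 0 0 0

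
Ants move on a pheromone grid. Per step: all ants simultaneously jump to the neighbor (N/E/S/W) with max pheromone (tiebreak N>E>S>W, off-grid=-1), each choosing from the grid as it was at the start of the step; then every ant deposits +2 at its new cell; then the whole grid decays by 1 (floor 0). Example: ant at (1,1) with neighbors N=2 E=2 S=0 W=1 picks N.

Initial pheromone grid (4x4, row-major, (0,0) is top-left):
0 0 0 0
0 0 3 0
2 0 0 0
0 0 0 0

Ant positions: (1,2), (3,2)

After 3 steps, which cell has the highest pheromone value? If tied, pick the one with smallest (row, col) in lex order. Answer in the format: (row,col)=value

Step 1: ant0:(1,2)->N->(0,2) | ant1:(3,2)->N->(2,2)
  grid max=2 at (1,2)
Step 2: ant0:(0,2)->S->(1,2) | ant1:(2,2)->N->(1,2)
  grid max=5 at (1,2)
Step 3: ant0:(1,2)->N->(0,2) | ant1:(1,2)->N->(0,2)
  grid max=4 at (1,2)
Final grid:
  0 0 3 0
  0 0 4 0
  0 0 0 0
  0 0 0 0
Max pheromone 4 at (1,2)

Answer: (1,2)=4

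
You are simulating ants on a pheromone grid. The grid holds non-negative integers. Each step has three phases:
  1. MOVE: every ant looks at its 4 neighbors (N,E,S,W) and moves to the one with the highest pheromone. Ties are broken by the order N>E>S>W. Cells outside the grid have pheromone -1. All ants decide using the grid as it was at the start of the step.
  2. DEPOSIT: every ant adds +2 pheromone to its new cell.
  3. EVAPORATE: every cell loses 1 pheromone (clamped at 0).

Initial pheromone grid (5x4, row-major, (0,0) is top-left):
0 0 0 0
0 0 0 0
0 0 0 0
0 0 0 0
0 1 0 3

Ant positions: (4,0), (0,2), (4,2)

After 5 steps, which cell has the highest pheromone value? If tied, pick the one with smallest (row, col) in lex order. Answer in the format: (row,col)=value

Step 1: ant0:(4,0)->E->(4,1) | ant1:(0,2)->E->(0,3) | ant2:(4,2)->E->(4,3)
  grid max=4 at (4,3)
Step 2: ant0:(4,1)->N->(3,1) | ant1:(0,3)->S->(1,3) | ant2:(4,3)->N->(3,3)
  grid max=3 at (4,3)
Step 3: ant0:(3,1)->S->(4,1) | ant1:(1,3)->N->(0,3) | ant2:(3,3)->S->(4,3)
  grid max=4 at (4,3)
Step 4: ant0:(4,1)->N->(3,1) | ant1:(0,3)->S->(1,3) | ant2:(4,3)->N->(3,3)
  grid max=3 at (4,3)
Step 5: ant0:(3,1)->S->(4,1) | ant1:(1,3)->N->(0,3) | ant2:(3,3)->S->(4,3)
  grid max=4 at (4,3)
Final grid:
  0 0 0 1
  0 0 0 0
  0 0 0 0
  0 0 0 0
  0 2 0 4
Max pheromone 4 at (4,3)

Answer: (4,3)=4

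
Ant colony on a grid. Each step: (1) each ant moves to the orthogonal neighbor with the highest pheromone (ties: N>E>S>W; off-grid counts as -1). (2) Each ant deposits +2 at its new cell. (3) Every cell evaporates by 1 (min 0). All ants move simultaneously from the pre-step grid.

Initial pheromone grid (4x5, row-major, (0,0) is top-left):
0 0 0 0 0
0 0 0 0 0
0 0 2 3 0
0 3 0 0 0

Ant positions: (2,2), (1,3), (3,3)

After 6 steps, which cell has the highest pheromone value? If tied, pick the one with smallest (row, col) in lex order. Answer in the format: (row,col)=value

Step 1: ant0:(2,2)->E->(2,3) | ant1:(1,3)->S->(2,3) | ant2:(3,3)->N->(2,3)
  grid max=8 at (2,3)
Step 2: ant0:(2,3)->W->(2,2) | ant1:(2,3)->W->(2,2) | ant2:(2,3)->W->(2,2)
  grid max=7 at (2,3)
Step 3: ant0:(2,2)->E->(2,3) | ant1:(2,2)->E->(2,3) | ant2:(2,2)->E->(2,3)
  grid max=12 at (2,3)
Step 4: ant0:(2,3)->W->(2,2) | ant1:(2,3)->W->(2,2) | ant2:(2,3)->W->(2,2)
  grid max=11 at (2,3)
Step 5: ant0:(2,2)->E->(2,3) | ant1:(2,2)->E->(2,3) | ant2:(2,2)->E->(2,3)
  grid max=16 at (2,3)
Step 6: ant0:(2,3)->W->(2,2) | ant1:(2,3)->W->(2,2) | ant2:(2,3)->W->(2,2)
  grid max=15 at (2,3)
Final grid:
  0 0 0 0 0
  0 0 0 0 0
  0 0 14 15 0
  0 0 0 0 0
Max pheromone 15 at (2,3)

Answer: (2,3)=15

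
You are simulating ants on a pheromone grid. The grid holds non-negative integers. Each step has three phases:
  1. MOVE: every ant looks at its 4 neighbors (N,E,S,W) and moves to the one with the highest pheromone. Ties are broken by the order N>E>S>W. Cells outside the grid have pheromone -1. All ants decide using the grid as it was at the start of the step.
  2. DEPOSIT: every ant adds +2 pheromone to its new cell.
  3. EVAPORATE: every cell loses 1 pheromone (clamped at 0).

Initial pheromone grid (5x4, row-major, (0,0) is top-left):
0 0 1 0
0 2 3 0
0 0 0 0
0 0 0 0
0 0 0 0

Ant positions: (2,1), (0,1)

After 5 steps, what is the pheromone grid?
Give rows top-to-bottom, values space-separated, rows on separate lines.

After step 1: ants at (1,1),(1,1)
  0 0 0 0
  0 5 2 0
  0 0 0 0
  0 0 0 0
  0 0 0 0
After step 2: ants at (1,2),(1,2)
  0 0 0 0
  0 4 5 0
  0 0 0 0
  0 0 0 0
  0 0 0 0
After step 3: ants at (1,1),(1,1)
  0 0 0 0
  0 7 4 0
  0 0 0 0
  0 0 0 0
  0 0 0 0
After step 4: ants at (1,2),(1,2)
  0 0 0 0
  0 6 7 0
  0 0 0 0
  0 0 0 0
  0 0 0 0
After step 5: ants at (1,1),(1,1)
  0 0 0 0
  0 9 6 0
  0 0 0 0
  0 0 0 0
  0 0 0 0

0 0 0 0
0 9 6 0
0 0 0 0
0 0 0 0
0 0 0 0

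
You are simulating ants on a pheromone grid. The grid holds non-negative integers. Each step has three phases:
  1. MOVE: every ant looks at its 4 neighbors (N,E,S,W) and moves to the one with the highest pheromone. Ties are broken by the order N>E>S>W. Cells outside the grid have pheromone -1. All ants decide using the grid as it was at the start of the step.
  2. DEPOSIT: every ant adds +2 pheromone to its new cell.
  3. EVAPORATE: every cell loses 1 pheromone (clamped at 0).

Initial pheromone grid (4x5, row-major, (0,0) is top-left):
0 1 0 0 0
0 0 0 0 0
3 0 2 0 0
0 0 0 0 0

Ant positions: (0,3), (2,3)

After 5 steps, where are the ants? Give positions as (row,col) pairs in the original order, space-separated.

Step 1: ant0:(0,3)->E->(0,4) | ant1:(2,3)->W->(2,2)
  grid max=3 at (2,2)
Step 2: ant0:(0,4)->S->(1,4) | ant1:(2,2)->N->(1,2)
  grid max=2 at (2,2)
Step 3: ant0:(1,4)->N->(0,4) | ant1:(1,2)->S->(2,2)
  grid max=3 at (2,2)
Step 4: ant0:(0,4)->S->(1,4) | ant1:(2,2)->N->(1,2)
  grid max=2 at (2,2)
Step 5: ant0:(1,4)->N->(0,4) | ant1:(1,2)->S->(2,2)
  grid max=3 at (2,2)

(0,4) (2,2)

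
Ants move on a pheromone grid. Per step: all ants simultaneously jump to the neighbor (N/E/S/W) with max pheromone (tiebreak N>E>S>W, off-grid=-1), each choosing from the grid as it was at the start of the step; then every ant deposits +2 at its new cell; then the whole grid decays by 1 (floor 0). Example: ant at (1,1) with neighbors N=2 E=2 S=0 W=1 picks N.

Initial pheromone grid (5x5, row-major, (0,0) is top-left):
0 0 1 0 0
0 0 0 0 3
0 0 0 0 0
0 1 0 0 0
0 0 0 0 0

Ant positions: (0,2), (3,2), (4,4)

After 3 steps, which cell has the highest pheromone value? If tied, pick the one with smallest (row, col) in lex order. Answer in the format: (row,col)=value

Step 1: ant0:(0,2)->E->(0,3) | ant1:(3,2)->W->(3,1) | ant2:(4,4)->N->(3,4)
  grid max=2 at (1,4)
Step 2: ant0:(0,3)->E->(0,4) | ant1:(3,1)->N->(2,1) | ant2:(3,4)->N->(2,4)
  grid max=1 at (0,4)
Step 3: ant0:(0,4)->S->(1,4) | ant1:(2,1)->S->(3,1) | ant2:(2,4)->N->(1,4)
  grid max=4 at (1,4)
Final grid:
  0 0 0 0 0
  0 0 0 0 4
  0 0 0 0 0
  0 2 0 0 0
  0 0 0 0 0
Max pheromone 4 at (1,4)

Answer: (1,4)=4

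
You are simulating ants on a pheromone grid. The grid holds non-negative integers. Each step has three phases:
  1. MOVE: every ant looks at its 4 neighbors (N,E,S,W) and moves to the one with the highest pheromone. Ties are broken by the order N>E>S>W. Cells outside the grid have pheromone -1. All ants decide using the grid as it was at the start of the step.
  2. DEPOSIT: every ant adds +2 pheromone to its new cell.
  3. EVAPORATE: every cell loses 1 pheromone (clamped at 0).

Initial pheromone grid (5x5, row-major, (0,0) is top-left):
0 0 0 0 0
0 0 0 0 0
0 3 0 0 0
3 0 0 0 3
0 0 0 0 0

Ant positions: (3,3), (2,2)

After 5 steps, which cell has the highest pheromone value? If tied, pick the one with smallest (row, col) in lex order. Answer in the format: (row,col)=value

Step 1: ant0:(3,3)->E->(3,4) | ant1:(2,2)->W->(2,1)
  grid max=4 at (2,1)
Step 2: ant0:(3,4)->N->(2,4) | ant1:(2,1)->N->(1,1)
  grid max=3 at (2,1)
Step 3: ant0:(2,4)->S->(3,4) | ant1:(1,1)->S->(2,1)
  grid max=4 at (2,1)
Step 4: ant0:(3,4)->N->(2,4) | ant1:(2,1)->N->(1,1)
  grid max=3 at (2,1)
Step 5: ant0:(2,4)->S->(3,4) | ant1:(1,1)->S->(2,1)
  grid max=4 at (2,1)
Final grid:
  0 0 0 0 0
  0 0 0 0 0
  0 4 0 0 0
  0 0 0 0 4
  0 0 0 0 0
Max pheromone 4 at (2,1)

Answer: (2,1)=4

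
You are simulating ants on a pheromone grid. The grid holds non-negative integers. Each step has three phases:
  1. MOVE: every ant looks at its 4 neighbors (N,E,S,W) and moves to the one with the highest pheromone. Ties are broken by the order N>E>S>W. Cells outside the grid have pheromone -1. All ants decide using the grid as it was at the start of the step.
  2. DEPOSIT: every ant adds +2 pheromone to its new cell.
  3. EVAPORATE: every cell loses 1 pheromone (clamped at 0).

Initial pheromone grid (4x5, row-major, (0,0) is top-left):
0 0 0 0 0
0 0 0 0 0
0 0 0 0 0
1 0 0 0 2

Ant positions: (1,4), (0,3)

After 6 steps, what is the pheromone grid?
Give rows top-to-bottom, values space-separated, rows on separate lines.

After step 1: ants at (0,4),(0,4)
  0 0 0 0 3
  0 0 0 0 0
  0 0 0 0 0
  0 0 0 0 1
After step 2: ants at (1,4),(1,4)
  0 0 0 0 2
  0 0 0 0 3
  0 0 0 0 0
  0 0 0 0 0
After step 3: ants at (0,4),(0,4)
  0 0 0 0 5
  0 0 0 0 2
  0 0 0 0 0
  0 0 0 0 0
After step 4: ants at (1,4),(1,4)
  0 0 0 0 4
  0 0 0 0 5
  0 0 0 0 0
  0 0 0 0 0
After step 5: ants at (0,4),(0,4)
  0 0 0 0 7
  0 0 0 0 4
  0 0 0 0 0
  0 0 0 0 0
After step 6: ants at (1,4),(1,4)
  0 0 0 0 6
  0 0 0 0 7
  0 0 0 0 0
  0 0 0 0 0

0 0 0 0 6
0 0 0 0 7
0 0 0 0 0
0 0 0 0 0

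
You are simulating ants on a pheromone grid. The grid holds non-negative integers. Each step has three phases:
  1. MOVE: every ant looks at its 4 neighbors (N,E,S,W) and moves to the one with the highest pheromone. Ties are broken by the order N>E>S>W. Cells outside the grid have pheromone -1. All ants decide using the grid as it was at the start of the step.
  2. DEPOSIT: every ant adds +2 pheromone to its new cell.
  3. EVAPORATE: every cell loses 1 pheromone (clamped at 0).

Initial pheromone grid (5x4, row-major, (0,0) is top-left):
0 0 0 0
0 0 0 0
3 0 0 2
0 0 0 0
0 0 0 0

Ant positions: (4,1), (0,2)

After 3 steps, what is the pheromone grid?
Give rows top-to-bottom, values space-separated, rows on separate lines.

After step 1: ants at (3,1),(0,3)
  0 0 0 1
  0 0 0 0
  2 0 0 1
  0 1 0 0
  0 0 0 0
After step 2: ants at (2,1),(1,3)
  0 0 0 0
  0 0 0 1
  1 1 0 0
  0 0 0 0
  0 0 0 0
After step 3: ants at (2,0),(0,3)
  0 0 0 1
  0 0 0 0
  2 0 0 0
  0 0 0 0
  0 0 0 0

0 0 0 1
0 0 0 0
2 0 0 0
0 0 0 0
0 0 0 0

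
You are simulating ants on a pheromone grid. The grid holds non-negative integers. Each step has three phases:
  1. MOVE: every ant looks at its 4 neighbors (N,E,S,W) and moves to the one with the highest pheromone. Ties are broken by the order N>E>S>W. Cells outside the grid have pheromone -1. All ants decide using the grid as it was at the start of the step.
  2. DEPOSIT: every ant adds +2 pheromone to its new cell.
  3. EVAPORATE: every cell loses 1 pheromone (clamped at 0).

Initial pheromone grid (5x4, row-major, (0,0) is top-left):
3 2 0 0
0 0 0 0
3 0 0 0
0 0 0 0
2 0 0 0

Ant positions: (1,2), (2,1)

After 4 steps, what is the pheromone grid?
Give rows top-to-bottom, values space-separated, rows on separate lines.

After step 1: ants at (0,2),(2,0)
  2 1 1 0
  0 0 0 0
  4 0 0 0
  0 0 0 0
  1 0 0 0
After step 2: ants at (0,1),(1,0)
  1 2 0 0
  1 0 0 0
  3 0 0 0
  0 0 0 0
  0 0 0 0
After step 3: ants at (0,0),(2,0)
  2 1 0 0
  0 0 0 0
  4 0 0 0
  0 0 0 0
  0 0 0 0
After step 4: ants at (0,1),(1,0)
  1 2 0 0
  1 0 0 0
  3 0 0 0
  0 0 0 0
  0 0 0 0

1 2 0 0
1 0 0 0
3 0 0 0
0 0 0 0
0 0 0 0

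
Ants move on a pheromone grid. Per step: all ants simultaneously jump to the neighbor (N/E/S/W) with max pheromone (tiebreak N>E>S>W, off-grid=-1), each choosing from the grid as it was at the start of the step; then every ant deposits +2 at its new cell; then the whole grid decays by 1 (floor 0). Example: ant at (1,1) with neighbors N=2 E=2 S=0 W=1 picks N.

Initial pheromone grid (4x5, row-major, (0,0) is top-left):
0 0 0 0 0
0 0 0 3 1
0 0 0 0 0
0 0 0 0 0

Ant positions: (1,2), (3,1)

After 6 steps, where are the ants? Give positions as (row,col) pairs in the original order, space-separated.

Step 1: ant0:(1,2)->E->(1,3) | ant1:(3,1)->N->(2,1)
  grid max=4 at (1,3)
Step 2: ant0:(1,3)->N->(0,3) | ant1:(2,1)->N->(1,1)
  grid max=3 at (1,3)
Step 3: ant0:(0,3)->S->(1,3) | ant1:(1,1)->N->(0,1)
  grid max=4 at (1,3)
Step 4: ant0:(1,3)->N->(0,3) | ant1:(0,1)->E->(0,2)
  grid max=3 at (1,3)
Step 5: ant0:(0,3)->S->(1,3) | ant1:(0,2)->E->(0,3)
  grid max=4 at (1,3)
Step 6: ant0:(1,3)->N->(0,3) | ant1:(0,3)->S->(1,3)
  grid max=5 at (1,3)

(0,3) (1,3)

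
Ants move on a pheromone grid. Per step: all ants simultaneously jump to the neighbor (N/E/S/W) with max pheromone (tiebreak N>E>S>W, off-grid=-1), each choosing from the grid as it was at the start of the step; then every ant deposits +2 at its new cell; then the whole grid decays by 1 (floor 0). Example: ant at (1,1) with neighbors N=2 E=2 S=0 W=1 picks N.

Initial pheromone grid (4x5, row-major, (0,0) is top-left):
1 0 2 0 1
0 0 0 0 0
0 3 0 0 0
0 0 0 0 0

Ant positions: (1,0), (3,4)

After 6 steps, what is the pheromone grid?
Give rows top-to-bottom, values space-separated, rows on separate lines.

After step 1: ants at (0,0),(2,4)
  2 0 1 0 0
  0 0 0 0 0
  0 2 0 0 1
  0 0 0 0 0
After step 2: ants at (0,1),(1,4)
  1 1 0 0 0
  0 0 0 0 1
  0 1 0 0 0
  0 0 0 0 0
After step 3: ants at (0,0),(0,4)
  2 0 0 0 1
  0 0 0 0 0
  0 0 0 0 0
  0 0 0 0 0
After step 4: ants at (0,1),(1,4)
  1 1 0 0 0
  0 0 0 0 1
  0 0 0 0 0
  0 0 0 0 0
After step 5: ants at (0,0),(0,4)
  2 0 0 0 1
  0 0 0 0 0
  0 0 0 0 0
  0 0 0 0 0
After step 6: ants at (0,1),(1,4)
  1 1 0 0 0
  0 0 0 0 1
  0 0 0 0 0
  0 0 0 0 0

1 1 0 0 0
0 0 0 0 1
0 0 0 0 0
0 0 0 0 0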